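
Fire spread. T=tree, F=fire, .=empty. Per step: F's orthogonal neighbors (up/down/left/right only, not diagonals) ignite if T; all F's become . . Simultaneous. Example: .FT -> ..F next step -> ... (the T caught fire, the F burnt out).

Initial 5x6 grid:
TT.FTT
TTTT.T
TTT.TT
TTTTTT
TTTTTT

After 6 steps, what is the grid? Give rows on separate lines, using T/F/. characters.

Step 1: 2 trees catch fire, 1 burn out
  TT..FT
  TTTF.T
  TTT.TT
  TTTTTT
  TTTTTT
Step 2: 2 trees catch fire, 2 burn out
  TT...F
  TTF..T
  TTT.TT
  TTTTTT
  TTTTTT
Step 3: 3 trees catch fire, 2 burn out
  TT....
  TF...F
  TTF.TT
  TTTTTT
  TTTTTT
Step 4: 5 trees catch fire, 3 burn out
  TF....
  F.....
  TF..TF
  TTFTTT
  TTTTTT
Step 5: 7 trees catch fire, 5 burn out
  F.....
  ......
  F...F.
  TF.FTF
  TTFTTT
Step 6: 5 trees catch fire, 7 burn out
  ......
  ......
  ......
  F...F.
  TF.FTF

......
......
......
F...F.
TF.FTF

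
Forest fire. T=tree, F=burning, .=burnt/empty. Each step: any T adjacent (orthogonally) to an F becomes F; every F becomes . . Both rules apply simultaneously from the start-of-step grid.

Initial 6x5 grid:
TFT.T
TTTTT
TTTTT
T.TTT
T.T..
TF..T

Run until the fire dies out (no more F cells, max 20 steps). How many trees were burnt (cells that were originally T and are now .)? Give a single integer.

Step 1: +4 fires, +2 burnt (F count now 4)
Step 2: +4 fires, +4 burnt (F count now 4)
Step 3: +4 fires, +4 burnt (F count now 4)
Step 4: +3 fires, +4 burnt (F count now 3)
Step 5: +4 fires, +3 burnt (F count now 4)
Step 6: +1 fires, +4 burnt (F count now 1)
Step 7: +0 fires, +1 burnt (F count now 0)
Fire out after step 7
Initially T: 21, now '.': 29
Total burnt (originally-T cells now '.'): 20

Answer: 20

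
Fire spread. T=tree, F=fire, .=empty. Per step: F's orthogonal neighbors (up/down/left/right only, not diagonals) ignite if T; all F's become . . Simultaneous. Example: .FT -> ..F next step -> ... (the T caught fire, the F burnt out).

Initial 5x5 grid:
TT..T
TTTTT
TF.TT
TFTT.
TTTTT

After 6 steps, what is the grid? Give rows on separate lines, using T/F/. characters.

Step 1: 5 trees catch fire, 2 burn out
  TT..T
  TFTTT
  F..TT
  F.FT.
  TFTTT
Step 2: 6 trees catch fire, 5 burn out
  TF..T
  F.FTT
  ...TT
  ...F.
  F.FTT
Step 3: 4 trees catch fire, 6 burn out
  F...T
  ...FT
  ...FT
  .....
  ...FT
Step 4: 3 trees catch fire, 4 burn out
  ....T
  ....F
  ....F
  .....
  ....F
Step 5: 1 trees catch fire, 3 burn out
  ....F
  .....
  .....
  .....
  .....
Step 6: 0 trees catch fire, 1 burn out
  .....
  .....
  .....
  .....
  .....

.....
.....
.....
.....
.....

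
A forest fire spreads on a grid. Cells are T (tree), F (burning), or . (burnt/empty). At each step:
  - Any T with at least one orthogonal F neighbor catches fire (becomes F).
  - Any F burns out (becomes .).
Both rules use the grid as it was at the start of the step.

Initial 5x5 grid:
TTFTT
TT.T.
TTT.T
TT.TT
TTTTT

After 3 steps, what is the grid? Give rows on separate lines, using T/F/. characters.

Step 1: 2 trees catch fire, 1 burn out
  TF.FT
  TT.T.
  TTT.T
  TT.TT
  TTTTT
Step 2: 4 trees catch fire, 2 burn out
  F...F
  TF.F.
  TTT.T
  TT.TT
  TTTTT
Step 3: 2 trees catch fire, 4 burn out
  .....
  F....
  TFT.T
  TT.TT
  TTTTT

.....
F....
TFT.T
TT.TT
TTTTT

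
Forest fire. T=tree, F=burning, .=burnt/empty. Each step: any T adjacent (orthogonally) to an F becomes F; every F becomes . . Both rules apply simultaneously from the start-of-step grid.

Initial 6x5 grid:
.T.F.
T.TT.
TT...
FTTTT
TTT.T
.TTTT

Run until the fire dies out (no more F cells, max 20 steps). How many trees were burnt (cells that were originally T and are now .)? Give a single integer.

Step 1: +4 fires, +2 burnt (F count now 4)
Step 2: +5 fires, +4 burnt (F count now 5)
Step 3: +3 fires, +5 burnt (F count now 3)
Step 4: +2 fires, +3 burnt (F count now 2)
Step 5: +2 fires, +2 burnt (F count now 2)
Step 6: +1 fires, +2 burnt (F count now 1)
Step 7: +0 fires, +1 burnt (F count now 0)
Fire out after step 7
Initially T: 18, now '.': 29
Total burnt (originally-T cells now '.'): 17

Answer: 17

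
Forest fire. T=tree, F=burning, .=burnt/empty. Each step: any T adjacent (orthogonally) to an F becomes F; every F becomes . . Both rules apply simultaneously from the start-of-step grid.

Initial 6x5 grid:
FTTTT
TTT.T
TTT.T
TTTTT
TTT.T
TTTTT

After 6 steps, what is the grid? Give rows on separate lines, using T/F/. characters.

Step 1: 2 trees catch fire, 1 burn out
  .FTTT
  FTT.T
  TTT.T
  TTTTT
  TTT.T
  TTTTT
Step 2: 3 trees catch fire, 2 burn out
  ..FTT
  .FT.T
  FTT.T
  TTTTT
  TTT.T
  TTTTT
Step 3: 4 trees catch fire, 3 burn out
  ...FT
  ..F.T
  .FT.T
  FTTTT
  TTT.T
  TTTTT
Step 4: 4 trees catch fire, 4 burn out
  ....F
  ....T
  ..F.T
  .FTTT
  FTT.T
  TTTTT
Step 5: 4 trees catch fire, 4 burn out
  .....
  ....F
  ....T
  ..FTT
  .FT.T
  FTTTT
Step 6: 4 trees catch fire, 4 burn out
  .....
  .....
  ....F
  ...FT
  ..F.T
  .FTTT

.....
.....
....F
...FT
..F.T
.FTTT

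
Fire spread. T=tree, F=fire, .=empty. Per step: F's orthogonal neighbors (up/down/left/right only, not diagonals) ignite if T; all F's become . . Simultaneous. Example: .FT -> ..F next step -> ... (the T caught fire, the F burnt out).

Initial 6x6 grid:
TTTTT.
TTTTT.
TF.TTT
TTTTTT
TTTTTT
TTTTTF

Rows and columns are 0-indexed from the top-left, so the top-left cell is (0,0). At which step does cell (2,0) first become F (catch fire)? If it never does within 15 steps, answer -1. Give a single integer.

Step 1: cell (2,0)='F' (+5 fires, +2 burnt)
  -> target ignites at step 1
Step 2: cell (2,0)='.' (+9 fires, +5 burnt)
Step 3: cell (2,0)='.' (+11 fires, +9 burnt)
Step 4: cell (2,0)='.' (+5 fires, +11 burnt)
Step 5: cell (2,0)='.' (+1 fires, +5 burnt)
Step 6: cell (2,0)='.' (+0 fires, +1 burnt)
  fire out at step 6

1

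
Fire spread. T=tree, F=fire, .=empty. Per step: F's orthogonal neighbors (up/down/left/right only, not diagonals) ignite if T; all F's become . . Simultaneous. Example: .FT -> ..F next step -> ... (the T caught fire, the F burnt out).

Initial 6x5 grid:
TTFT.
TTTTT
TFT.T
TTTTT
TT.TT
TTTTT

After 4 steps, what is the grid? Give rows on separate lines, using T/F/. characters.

Step 1: 7 trees catch fire, 2 burn out
  TF.F.
  TFFTT
  F.F.T
  TFTTT
  TT.TT
  TTTTT
Step 2: 6 trees catch fire, 7 burn out
  F....
  F..FT
  ....T
  F.FTT
  TF.TT
  TTTTT
Step 3: 4 trees catch fire, 6 burn out
  .....
  ....F
  ....T
  ...FT
  F..TT
  TFTTT
Step 4: 5 trees catch fire, 4 burn out
  .....
  .....
  ....F
  ....F
  ...FT
  F.FTT

.....
.....
....F
....F
...FT
F.FTT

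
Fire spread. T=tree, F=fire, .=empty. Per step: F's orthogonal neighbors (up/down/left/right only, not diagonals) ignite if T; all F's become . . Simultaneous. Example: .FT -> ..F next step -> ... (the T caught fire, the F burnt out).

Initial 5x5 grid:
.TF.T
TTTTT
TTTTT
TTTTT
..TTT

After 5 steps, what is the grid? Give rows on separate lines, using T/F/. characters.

Step 1: 2 trees catch fire, 1 burn out
  .F..T
  TTFTT
  TTTTT
  TTTTT
  ..TTT
Step 2: 3 trees catch fire, 2 burn out
  ....T
  TF.FT
  TTFTT
  TTTTT
  ..TTT
Step 3: 5 trees catch fire, 3 burn out
  ....T
  F...F
  TF.FT
  TTFTT
  ..TTT
Step 4: 6 trees catch fire, 5 burn out
  ....F
  .....
  F...F
  TF.FT
  ..FTT
Step 5: 3 trees catch fire, 6 burn out
  .....
  .....
  .....
  F...F
  ...FT

.....
.....
.....
F...F
...FT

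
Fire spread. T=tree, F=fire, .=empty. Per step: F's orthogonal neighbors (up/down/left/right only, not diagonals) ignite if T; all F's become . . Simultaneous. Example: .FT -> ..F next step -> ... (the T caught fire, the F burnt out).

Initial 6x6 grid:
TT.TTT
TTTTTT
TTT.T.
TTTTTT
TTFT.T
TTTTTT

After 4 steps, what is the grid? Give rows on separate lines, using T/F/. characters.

Step 1: 4 trees catch fire, 1 burn out
  TT.TTT
  TTTTTT
  TTT.T.
  TTFTTT
  TF.F.T
  TTFTTT
Step 2: 6 trees catch fire, 4 burn out
  TT.TTT
  TTTTTT
  TTF.T.
  TF.FTT
  F....T
  TF.FTT
Step 3: 6 trees catch fire, 6 burn out
  TT.TTT
  TTFTTT
  TF..T.
  F...FT
  .....T
  F...FT
Step 4: 6 trees catch fire, 6 burn out
  TT.TTT
  TF.FTT
  F...F.
  .....F
  .....T
  .....F

TT.TTT
TF.FTT
F...F.
.....F
.....T
.....F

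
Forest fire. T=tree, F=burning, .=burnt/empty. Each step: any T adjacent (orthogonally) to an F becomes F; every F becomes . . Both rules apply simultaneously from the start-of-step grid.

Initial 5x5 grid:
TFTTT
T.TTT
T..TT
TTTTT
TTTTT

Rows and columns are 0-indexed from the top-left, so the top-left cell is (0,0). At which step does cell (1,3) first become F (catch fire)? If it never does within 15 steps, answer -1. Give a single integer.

Step 1: cell (1,3)='T' (+2 fires, +1 burnt)
Step 2: cell (1,3)='T' (+3 fires, +2 burnt)
Step 3: cell (1,3)='F' (+3 fires, +3 burnt)
  -> target ignites at step 3
Step 4: cell (1,3)='.' (+3 fires, +3 burnt)
Step 5: cell (1,3)='.' (+4 fires, +3 burnt)
Step 6: cell (1,3)='.' (+4 fires, +4 burnt)
Step 7: cell (1,3)='.' (+2 fires, +4 burnt)
Step 8: cell (1,3)='.' (+0 fires, +2 burnt)
  fire out at step 8

3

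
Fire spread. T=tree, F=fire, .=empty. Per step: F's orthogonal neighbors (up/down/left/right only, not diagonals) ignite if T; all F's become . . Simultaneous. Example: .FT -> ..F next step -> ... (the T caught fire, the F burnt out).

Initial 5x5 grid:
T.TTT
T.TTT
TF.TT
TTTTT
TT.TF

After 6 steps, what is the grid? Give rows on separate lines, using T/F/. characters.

Step 1: 4 trees catch fire, 2 burn out
  T.TTT
  T.TTT
  F..TT
  TFTTF
  TT.F.
Step 2: 6 trees catch fire, 4 burn out
  T.TTT
  F.TTT
  ...TF
  F.FF.
  TF...
Step 3: 4 trees catch fire, 6 burn out
  F.TTT
  ..TTF
  ...F.
  .....
  F....
Step 4: 2 trees catch fire, 4 burn out
  ..TTF
  ..TF.
  .....
  .....
  .....
Step 5: 2 trees catch fire, 2 burn out
  ..TF.
  ..F..
  .....
  .....
  .....
Step 6: 1 trees catch fire, 2 burn out
  ..F..
  .....
  .....
  .....
  .....

..F..
.....
.....
.....
.....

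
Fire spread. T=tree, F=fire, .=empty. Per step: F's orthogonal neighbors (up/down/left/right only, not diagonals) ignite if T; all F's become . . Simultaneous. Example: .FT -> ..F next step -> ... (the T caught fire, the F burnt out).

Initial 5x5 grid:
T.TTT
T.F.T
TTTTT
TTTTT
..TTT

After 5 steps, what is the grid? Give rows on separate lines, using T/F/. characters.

Step 1: 2 trees catch fire, 1 burn out
  T.FTT
  T...T
  TTFTT
  TTTTT
  ..TTT
Step 2: 4 trees catch fire, 2 burn out
  T..FT
  T...T
  TF.FT
  TTFTT
  ..TTT
Step 3: 6 trees catch fire, 4 burn out
  T...F
  T...T
  F...F
  TF.FT
  ..FTT
Step 4: 5 trees catch fire, 6 burn out
  T....
  F...F
  .....
  F...F
  ...FT
Step 5: 2 trees catch fire, 5 burn out
  F....
  .....
  .....
  .....
  ....F

F....
.....
.....
.....
....F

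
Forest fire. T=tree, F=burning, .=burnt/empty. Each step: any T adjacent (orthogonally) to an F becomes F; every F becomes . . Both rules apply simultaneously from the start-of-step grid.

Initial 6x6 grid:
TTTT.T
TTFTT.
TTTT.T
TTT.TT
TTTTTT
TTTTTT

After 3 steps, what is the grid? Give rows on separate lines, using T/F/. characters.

Step 1: 4 trees catch fire, 1 burn out
  TTFT.T
  TF.FT.
  TTFT.T
  TTT.TT
  TTTTTT
  TTTTTT
Step 2: 7 trees catch fire, 4 burn out
  TF.F.T
  F...F.
  TF.F.T
  TTF.TT
  TTTTTT
  TTTTTT
Step 3: 4 trees catch fire, 7 burn out
  F....T
  ......
  F....T
  TF..TT
  TTFTTT
  TTTTTT

F....T
......
F....T
TF..TT
TTFTTT
TTTTTT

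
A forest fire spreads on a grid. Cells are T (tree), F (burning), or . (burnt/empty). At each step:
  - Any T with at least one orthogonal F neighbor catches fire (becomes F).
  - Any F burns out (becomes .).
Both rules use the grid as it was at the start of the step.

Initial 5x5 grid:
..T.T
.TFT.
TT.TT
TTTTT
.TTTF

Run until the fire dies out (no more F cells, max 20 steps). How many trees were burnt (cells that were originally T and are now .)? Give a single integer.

Answer: 15

Derivation:
Step 1: +5 fires, +2 burnt (F count now 5)
Step 2: +5 fires, +5 burnt (F count now 5)
Step 3: +4 fires, +5 burnt (F count now 4)
Step 4: +1 fires, +4 burnt (F count now 1)
Step 5: +0 fires, +1 burnt (F count now 0)
Fire out after step 5
Initially T: 16, now '.': 24
Total burnt (originally-T cells now '.'): 15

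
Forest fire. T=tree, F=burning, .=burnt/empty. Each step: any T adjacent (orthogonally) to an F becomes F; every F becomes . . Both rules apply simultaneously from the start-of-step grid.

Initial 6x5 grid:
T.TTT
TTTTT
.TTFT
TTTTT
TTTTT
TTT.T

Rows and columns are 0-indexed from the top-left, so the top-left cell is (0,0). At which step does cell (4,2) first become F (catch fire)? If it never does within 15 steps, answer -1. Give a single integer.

Step 1: cell (4,2)='T' (+4 fires, +1 burnt)
Step 2: cell (4,2)='T' (+7 fires, +4 burnt)
Step 3: cell (4,2)='F' (+6 fires, +7 burnt)
  -> target ignites at step 3
Step 4: cell (4,2)='.' (+5 fires, +6 burnt)
Step 5: cell (4,2)='.' (+3 fires, +5 burnt)
Step 6: cell (4,2)='.' (+1 fires, +3 burnt)
Step 7: cell (4,2)='.' (+0 fires, +1 burnt)
  fire out at step 7

3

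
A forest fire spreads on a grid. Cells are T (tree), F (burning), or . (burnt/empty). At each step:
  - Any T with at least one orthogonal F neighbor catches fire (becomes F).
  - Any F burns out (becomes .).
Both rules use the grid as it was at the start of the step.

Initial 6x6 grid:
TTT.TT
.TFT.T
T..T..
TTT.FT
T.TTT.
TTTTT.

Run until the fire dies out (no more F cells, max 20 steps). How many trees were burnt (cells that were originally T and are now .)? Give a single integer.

Step 1: +5 fires, +2 burnt (F count now 5)
Step 2: +4 fires, +5 burnt (F count now 4)
Step 3: +3 fires, +4 burnt (F count now 3)
Step 4: +2 fires, +3 burnt (F count now 2)
Step 5: +2 fires, +2 burnt (F count now 2)
Step 6: +2 fires, +2 burnt (F count now 2)
Step 7: +2 fires, +2 burnt (F count now 2)
Step 8: +0 fires, +2 burnt (F count now 0)
Fire out after step 8
Initially T: 23, now '.': 33
Total burnt (originally-T cells now '.'): 20

Answer: 20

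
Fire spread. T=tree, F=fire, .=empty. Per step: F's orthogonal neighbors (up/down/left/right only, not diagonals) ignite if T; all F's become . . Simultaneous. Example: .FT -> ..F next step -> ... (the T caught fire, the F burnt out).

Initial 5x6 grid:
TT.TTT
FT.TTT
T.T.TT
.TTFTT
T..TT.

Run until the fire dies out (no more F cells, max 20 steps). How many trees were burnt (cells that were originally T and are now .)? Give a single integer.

Answer: 19

Derivation:
Step 1: +6 fires, +2 burnt (F count now 6)
Step 2: +6 fires, +6 burnt (F count now 6)
Step 3: +2 fires, +6 burnt (F count now 2)
Step 4: +3 fires, +2 burnt (F count now 3)
Step 5: +2 fires, +3 burnt (F count now 2)
Step 6: +0 fires, +2 burnt (F count now 0)
Fire out after step 6
Initially T: 20, now '.': 29
Total burnt (originally-T cells now '.'): 19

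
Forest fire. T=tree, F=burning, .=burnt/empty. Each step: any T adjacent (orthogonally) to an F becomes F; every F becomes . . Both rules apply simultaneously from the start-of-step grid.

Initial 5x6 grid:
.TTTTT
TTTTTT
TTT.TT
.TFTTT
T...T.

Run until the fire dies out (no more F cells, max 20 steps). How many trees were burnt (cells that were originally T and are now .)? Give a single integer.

Step 1: +3 fires, +1 burnt (F count now 3)
Step 2: +3 fires, +3 burnt (F count now 3)
Step 3: +7 fires, +3 burnt (F count now 7)
Step 4: +5 fires, +7 burnt (F count now 5)
Step 5: +2 fires, +5 burnt (F count now 2)
Step 6: +1 fires, +2 burnt (F count now 1)
Step 7: +0 fires, +1 burnt (F count now 0)
Fire out after step 7
Initially T: 22, now '.': 29
Total burnt (originally-T cells now '.'): 21

Answer: 21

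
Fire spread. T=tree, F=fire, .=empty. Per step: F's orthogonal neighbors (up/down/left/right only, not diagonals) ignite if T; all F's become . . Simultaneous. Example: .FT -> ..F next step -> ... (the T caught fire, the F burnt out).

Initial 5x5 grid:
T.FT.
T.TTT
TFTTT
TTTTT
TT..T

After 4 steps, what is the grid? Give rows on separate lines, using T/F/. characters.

Step 1: 5 trees catch fire, 2 burn out
  T..F.
  T.FTT
  F.FTT
  TFTTT
  TT..T
Step 2: 6 trees catch fire, 5 burn out
  T....
  F..FT
  ...FT
  F.FTT
  TF..T
Step 3: 5 trees catch fire, 6 burn out
  F....
  ....F
  ....F
  ...FT
  F...T
Step 4: 1 trees catch fire, 5 burn out
  .....
  .....
  .....
  ....F
  ....T

.....
.....
.....
....F
....T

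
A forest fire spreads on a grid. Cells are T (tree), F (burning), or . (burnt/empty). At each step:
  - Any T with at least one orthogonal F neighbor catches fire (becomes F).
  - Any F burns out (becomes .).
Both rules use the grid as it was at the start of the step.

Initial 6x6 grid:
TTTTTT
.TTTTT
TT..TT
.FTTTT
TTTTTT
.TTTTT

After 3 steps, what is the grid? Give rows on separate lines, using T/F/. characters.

Step 1: 3 trees catch fire, 1 burn out
  TTTTTT
  .TTTTT
  TF..TT
  ..FTTT
  TFTTTT
  .TTTTT
Step 2: 6 trees catch fire, 3 burn out
  TTTTTT
  .FTTTT
  F...TT
  ...FTT
  F.FTTT
  .FTTTT
Step 3: 5 trees catch fire, 6 burn out
  TFTTTT
  ..FTTT
  ....TT
  ....FT
  ...FTT
  ..FTTT

TFTTTT
..FTTT
....TT
....FT
...FTT
..FTTT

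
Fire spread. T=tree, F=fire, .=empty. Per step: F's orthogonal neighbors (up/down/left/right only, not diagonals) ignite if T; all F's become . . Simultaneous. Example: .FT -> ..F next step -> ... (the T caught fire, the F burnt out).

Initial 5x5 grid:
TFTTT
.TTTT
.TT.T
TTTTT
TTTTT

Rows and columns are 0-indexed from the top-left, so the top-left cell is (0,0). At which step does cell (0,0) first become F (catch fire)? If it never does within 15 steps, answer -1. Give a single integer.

Step 1: cell (0,0)='F' (+3 fires, +1 burnt)
  -> target ignites at step 1
Step 2: cell (0,0)='.' (+3 fires, +3 burnt)
Step 3: cell (0,0)='.' (+4 fires, +3 burnt)
Step 4: cell (0,0)='.' (+4 fires, +4 burnt)
Step 5: cell (0,0)='.' (+4 fires, +4 burnt)
Step 6: cell (0,0)='.' (+2 fires, +4 burnt)
Step 7: cell (0,0)='.' (+1 fires, +2 burnt)
Step 8: cell (0,0)='.' (+0 fires, +1 burnt)
  fire out at step 8

1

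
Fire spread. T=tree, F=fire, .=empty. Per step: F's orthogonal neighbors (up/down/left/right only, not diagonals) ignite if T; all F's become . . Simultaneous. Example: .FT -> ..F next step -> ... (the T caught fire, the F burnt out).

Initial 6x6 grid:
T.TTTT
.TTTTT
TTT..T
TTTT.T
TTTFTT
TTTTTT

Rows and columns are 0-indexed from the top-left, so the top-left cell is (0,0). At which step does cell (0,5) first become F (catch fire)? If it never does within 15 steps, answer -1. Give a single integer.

Step 1: cell (0,5)='T' (+4 fires, +1 burnt)
Step 2: cell (0,5)='T' (+5 fires, +4 burnt)
Step 3: cell (0,5)='T' (+6 fires, +5 burnt)
Step 4: cell (0,5)='T' (+5 fires, +6 burnt)
Step 5: cell (0,5)='T' (+5 fires, +5 burnt)
Step 6: cell (0,5)='F' (+3 fires, +5 burnt)
  -> target ignites at step 6
Step 7: cell (0,5)='.' (+1 fires, +3 burnt)
Step 8: cell (0,5)='.' (+0 fires, +1 burnt)
  fire out at step 8

6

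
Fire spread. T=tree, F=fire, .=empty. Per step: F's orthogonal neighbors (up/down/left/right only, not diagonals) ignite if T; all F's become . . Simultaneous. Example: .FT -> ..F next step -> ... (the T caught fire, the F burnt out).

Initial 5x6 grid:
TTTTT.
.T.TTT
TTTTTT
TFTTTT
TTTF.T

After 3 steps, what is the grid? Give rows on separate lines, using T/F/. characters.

Step 1: 6 trees catch fire, 2 burn out
  TTTTT.
  .T.TTT
  TFTTTT
  F.FFTT
  TFF..T
Step 2: 6 trees catch fire, 6 burn out
  TTTTT.
  .F.TTT
  F.FFTT
  ....FT
  F....T
Step 3: 4 trees catch fire, 6 burn out
  TFTTT.
  ...FTT
  ....FT
  .....F
  .....T

TFTTT.
...FTT
....FT
.....F
.....T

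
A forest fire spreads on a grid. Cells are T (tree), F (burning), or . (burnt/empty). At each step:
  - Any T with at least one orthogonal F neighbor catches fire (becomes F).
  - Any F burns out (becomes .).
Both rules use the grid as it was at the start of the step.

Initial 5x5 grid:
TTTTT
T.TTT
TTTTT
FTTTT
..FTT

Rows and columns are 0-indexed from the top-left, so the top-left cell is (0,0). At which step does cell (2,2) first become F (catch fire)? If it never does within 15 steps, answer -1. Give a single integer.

Step 1: cell (2,2)='T' (+4 fires, +2 burnt)
Step 2: cell (2,2)='F' (+5 fires, +4 burnt)
  -> target ignites at step 2
Step 3: cell (2,2)='.' (+4 fires, +5 burnt)
Step 4: cell (2,2)='.' (+4 fires, +4 burnt)
Step 5: cell (2,2)='.' (+2 fires, +4 burnt)
Step 6: cell (2,2)='.' (+1 fires, +2 burnt)
Step 7: cell (2,2)='.' (+0 fires, +1 burnt)
  fire out at step 7

2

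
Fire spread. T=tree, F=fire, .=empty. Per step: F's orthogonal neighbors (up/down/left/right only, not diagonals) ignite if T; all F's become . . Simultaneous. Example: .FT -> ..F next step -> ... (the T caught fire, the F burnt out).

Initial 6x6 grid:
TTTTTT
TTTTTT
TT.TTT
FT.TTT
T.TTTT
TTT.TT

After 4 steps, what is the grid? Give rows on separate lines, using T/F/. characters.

Step 1: 3 trees catch fire, 1 burn out
  TTTTTT
  TTTTTT
  FT.TTT
  .F.TTT
  F.TTTT
  TTT.TT
Step 2: 3 trees catch fire, 3 burn out
  TTTTTT
  FTTTTT
  .F.TTT
  ...TTT
  ..TTTT
  FTT.TT
Step 3: 3 trees catch fire, 3 burn out
  FTTTTT
  .FTTTT
  ...TTT
  ...TTT
  ..TTTT
  .FT.TT
Step 4: 3 trees catch fire, 3 burn out
  .FTTTT
  ..FTTT
  ...TTT
  ...TTT
  ..TTTT
  ..F.TT

.FTTTT
..FTTT
...TTT
...TTT
..TTTT
..F.TT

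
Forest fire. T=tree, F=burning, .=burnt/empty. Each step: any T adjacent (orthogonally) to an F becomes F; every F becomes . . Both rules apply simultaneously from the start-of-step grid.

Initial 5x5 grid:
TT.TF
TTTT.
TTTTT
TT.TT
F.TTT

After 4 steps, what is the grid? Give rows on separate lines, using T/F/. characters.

Step 1: 2 trees catch fire, 2 burn out
  TT.F.
  TTTT.
  TTTTT
  FT.TT
  ..TTT
Step 2: 3 trees catch fire, 2 burn out
  TT...
  TTTF.
  FTTTT
  .F.TT
  ..TTT
Step 3: 4 trees catch fire, 3 burn out
  TT...
  FTF..
  .FTFT
  ...TT
  ..TTT
Step 4: 5 trees catch fire, 4 burn out
  FT...
  .F...
  ..F.F
  ...FT
  ..TTT

FT...
.F...
..F.F
...FT
..TTT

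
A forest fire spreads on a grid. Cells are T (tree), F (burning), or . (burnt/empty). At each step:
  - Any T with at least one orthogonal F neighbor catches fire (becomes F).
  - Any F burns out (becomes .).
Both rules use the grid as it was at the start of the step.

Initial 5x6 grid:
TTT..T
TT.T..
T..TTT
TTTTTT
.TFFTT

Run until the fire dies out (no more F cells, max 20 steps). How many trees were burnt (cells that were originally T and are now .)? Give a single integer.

Step 1: +4 fires, +2 burnt (F count now 4)
Step 2: +4 fires, +4 burnt (F count now 4)
Step 3: +4 fires, +4 burnt (F count now 4)
Step 4: +2 fires, +4 burnt (F count now 2)
Step 5: +1 fires, +2 burnt (F count now 1)
Step 6: +2 fires, +1 burnt (F count now 2)
Step 7: +1 fires, +2 burnt (F count now 1)
Step 8: +1 fires, +1 burnt (F count now 1)
Step 9: +0 fires, +1 burnt (F count now 0)
Fire out after step 9
Initially T: 20, now '.': 29
Total burnt (originally-T cells now '.'): 19

Answer: 19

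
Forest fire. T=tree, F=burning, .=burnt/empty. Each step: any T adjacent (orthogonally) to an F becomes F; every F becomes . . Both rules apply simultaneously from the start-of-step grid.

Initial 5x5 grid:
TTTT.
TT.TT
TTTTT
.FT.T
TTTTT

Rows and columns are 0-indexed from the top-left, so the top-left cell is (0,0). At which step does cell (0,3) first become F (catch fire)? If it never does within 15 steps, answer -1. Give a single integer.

Step 1: cell (0,3)='T' (+3 fires, +1 burnt)
Step 2: cell (0,3)='T' (+5 fires, +3 burnt)
Step 3: cell (0,3)='T' (+4 fires, +5 burnt)
Step 4: cell (0,3)='T' (+5 fires, +4 burnt)
Step 5: cell (0,3)='F' (+3 fires, +5 burnt)
  -> target ignites at step 5
Step 6: cell (0,3)='.' (+0 fires, +3 burnt)
  fire out at step 6

5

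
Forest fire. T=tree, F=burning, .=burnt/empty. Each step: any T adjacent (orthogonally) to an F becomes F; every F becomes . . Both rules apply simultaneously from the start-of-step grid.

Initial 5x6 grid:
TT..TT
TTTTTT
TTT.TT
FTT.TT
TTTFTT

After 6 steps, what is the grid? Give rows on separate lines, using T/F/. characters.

Step 1: 5 trees catch fire, 2 burn out
  TT..TT
  TTTTTT
  FTT.TT
  .FT.TT
  FTF.FT
Step 2: 6 trees catch fire, 5 burn out
  TT..TT
  FTTTTT
  .FT.TT
  ..F.FT
  .F...F
Step 3: 5 trees catch fire, 6 burn out
  FT..TT
  .FTTTT
  ..F.FT
  .....F
  ......
Step 4: 4 trees catch fire, 5 burn out
  .F..TT
  ..FTFT
  .....F
  ......
  ......
Step 5: 3 trees catch fire, 4 burn out
  ....FT
  ...F.F
  ......
  ......
  ......
Step 6: 1 trees catch fire, 3 burn out
  .....F
  ......
  ......
  ......
  ......

.....F
......
......
......
......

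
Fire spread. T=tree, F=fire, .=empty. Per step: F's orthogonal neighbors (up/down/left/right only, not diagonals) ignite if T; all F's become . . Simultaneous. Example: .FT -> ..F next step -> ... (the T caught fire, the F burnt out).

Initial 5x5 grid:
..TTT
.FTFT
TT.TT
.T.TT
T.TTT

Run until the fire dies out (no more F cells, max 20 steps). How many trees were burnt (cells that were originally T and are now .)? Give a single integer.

Answer: 15

Derivation:
Step 1: +5 fires, +2 burnt (F count now 5)
Step 2: +6 fires, +5 burnt (F count now 6)
Step 3: +2 fires, +6 burnt (F count now 2)
Step 4: +2 fires, +2 burnt (F count now 2)
Step 5: +0 fires, +2 burnt (F count now 0)
Fire out after step 5
Initially T: 16, now '.': 24
Total burnt (originally-T cells now '.'): 15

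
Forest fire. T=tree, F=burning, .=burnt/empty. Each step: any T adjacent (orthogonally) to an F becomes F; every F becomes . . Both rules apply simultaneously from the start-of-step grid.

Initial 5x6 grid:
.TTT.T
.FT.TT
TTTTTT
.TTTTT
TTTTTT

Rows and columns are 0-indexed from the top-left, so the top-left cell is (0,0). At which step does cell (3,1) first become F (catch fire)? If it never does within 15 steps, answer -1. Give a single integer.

Step 1: cell (3,1)='T' (+3 fires, +1 burnt)
Step 2: cell (3,1)='F' (+4 fires, +3 burnt)
  -> target ignites at step 2
Step 3: cell (3,1)='.' (+4 fires, +4 burnt)
Step 4: cell (3,1)='.' (+4 fires, +4 burnt)
Step 5: cell (3,1)='.' (+4 fires, +4 burnt)
Step 6: cell (3,1)='.' (+3 fires, +4 burnt)
Step 7: cell (3,1)='.' (+2 fires, +3 burnt)
Step 8: cell (3,1)='.' (+0 fires, +2 burnt)
  fire out at step 8

2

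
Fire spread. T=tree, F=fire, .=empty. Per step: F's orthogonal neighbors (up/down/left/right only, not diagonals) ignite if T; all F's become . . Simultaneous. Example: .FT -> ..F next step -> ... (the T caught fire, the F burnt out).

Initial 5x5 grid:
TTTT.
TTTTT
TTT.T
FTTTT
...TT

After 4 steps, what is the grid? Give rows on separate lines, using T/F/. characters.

Step 1: 2 trees catch fire, 1 burn out
  TTTT.
  TTTTT
  FTT.T
  .FTTT
  ...TT
Step 2: 3 trees catch fire, 2 burn out
  TTTT.
  FTTTT
  .FT.T
  ..FTT
  ...TT
Step 3: 4 trees catch fire, 3 burn out
  FTTT.
  .FTTT
  ..F.T
  ...FT
  ...TT
Step 4: 4 trees catch fire, 4 burn out
  .FTT.
  ..FTT
  ....T
  ....F
  ...FT

.FTT.
..FTT
....T
....F
...FT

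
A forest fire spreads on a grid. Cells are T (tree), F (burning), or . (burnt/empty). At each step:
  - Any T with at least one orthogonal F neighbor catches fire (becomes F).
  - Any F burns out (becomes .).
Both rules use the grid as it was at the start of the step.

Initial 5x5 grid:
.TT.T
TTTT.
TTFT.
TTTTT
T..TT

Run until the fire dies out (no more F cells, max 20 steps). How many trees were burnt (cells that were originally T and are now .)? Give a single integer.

Answer: 17

Derivation:
Step 1: +4 fires, +1 burnt (F count now 4)
Step 2: +6 fires, +4 burnt (F count now 6)
Step 3: +5 fires, +6 burnt (F count now 5)
Step 4: +2 fires, +5 burnt (F count now 2)
Step 5: +0 fires, +2 burnt (F count now 0)
Fire out after step 5
Initially T: 18, now '.': 24
Total burnt (originally-T cells now '.'): 17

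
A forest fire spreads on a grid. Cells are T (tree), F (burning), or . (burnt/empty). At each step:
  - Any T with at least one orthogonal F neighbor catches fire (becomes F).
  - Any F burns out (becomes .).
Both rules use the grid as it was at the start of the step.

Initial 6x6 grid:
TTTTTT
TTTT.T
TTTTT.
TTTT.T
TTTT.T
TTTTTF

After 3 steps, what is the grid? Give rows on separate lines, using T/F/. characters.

Step 1: 2 trees catch fire, 1 burn out
  TTTTTT
  TTTT.T
  TTTTT.
  TTTT.T
  TTTT.F
  TTTTF.
Step 2: 2 trees catch fire, 2 burn out
  TTTTTT
  TTTT.T
  TTTTT.
  TTTT.F
  TTTT..
  TTTF..
Step 3: 2 trees catch fire, 2 burn out
  TTTTTT
  TTTT.T
  TTTTT.
  TTTT..
  TTTF..
  TTF...

TTTTTT
TTTT.T
TTTTT.
TTTT..
TTTF..
TTF...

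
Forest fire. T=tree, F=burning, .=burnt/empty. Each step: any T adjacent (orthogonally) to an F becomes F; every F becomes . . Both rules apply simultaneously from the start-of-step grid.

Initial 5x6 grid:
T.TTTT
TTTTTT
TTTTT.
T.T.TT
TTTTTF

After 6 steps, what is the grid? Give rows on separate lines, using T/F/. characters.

Step 1: 2 trees catch fire, 1 burn out
  T.TTTT
  TTTTTT
  TTTTT.
  T.T.TF
  TTTTF.
Step 2: 2 trees catch fire, 2 burn out
  T.TTTT
  TTTTTT
  TTTTT.
  T.T.F.
  TTTF..
Step 3: 2 trees catch fire, 2 burn out
  T.TTTT
  TTTTTT
  TTTTF.
  T.T...
  TTF...
Step 4: 4 trees catch fire, 2 burn out
  T.TTTT
  TTTTFT
  TTTF..
  T.F...
  TF....
Step 5: 5 trees catch fire, 4 burn out
  T.TTFT
  TTTF.F
  TTF...
  T.....
  F.....
Step 6: 5 trees catch fire, 5 burn out
  T.TF.F
  TTF...
  TF....
  F.....
  ......

T.TF.F
TTF...
TF....
F.....
......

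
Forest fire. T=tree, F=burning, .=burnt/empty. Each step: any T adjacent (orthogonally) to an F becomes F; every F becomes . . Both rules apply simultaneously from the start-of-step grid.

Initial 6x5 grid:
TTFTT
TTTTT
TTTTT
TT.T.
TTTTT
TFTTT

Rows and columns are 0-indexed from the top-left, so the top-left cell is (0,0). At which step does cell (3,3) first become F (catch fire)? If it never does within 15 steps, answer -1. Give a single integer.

Step 1: cell (3,3)='T' (+6 fires, +2 burnt)
Step 2: cell (3,3)='T' (+9 fires, +6 burnt)
Step 3: cell (3,3)='T' (+7 fires, +9 burnt)
Step 4: cell (3,3)='F' (+4 fires, +7 burnt)
  -> target ignites at step 4
Step 5: cell (3,3)='.' (+0 fires, +4 burnt)
  fire out at step 5

4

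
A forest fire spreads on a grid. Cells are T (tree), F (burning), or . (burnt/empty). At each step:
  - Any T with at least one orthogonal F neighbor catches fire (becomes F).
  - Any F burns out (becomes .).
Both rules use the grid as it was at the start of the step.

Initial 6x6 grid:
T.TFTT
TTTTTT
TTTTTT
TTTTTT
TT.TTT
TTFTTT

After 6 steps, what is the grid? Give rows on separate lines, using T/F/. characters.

Step 1: 5 trees catch fire, 2 burn out
  T.F.FT
  TTTFTT
  TTTTTT
  TTTTTT
  TT.TTT
  TF.FTT
Step 2: 8 trees catch fire, 5 burn out
  T....F
  TTF.FT
  TTTFTT
  TTTTTT
  TF.FTT
  F...FT
Step 3: 9 trees catch fire, 8 burn out
  T.....
  TF...F
  TTF.FT
  TFTFTT
  F...FT
  .....F
Step 4: 7 trees catch fire, 9 burn out
  T.....
  F.....
  TF...F
  F.F.FT
  .....F
  ......
Step 5: 3 trees catch fire, 7 burn out
  F.....
  ......
  F.....
  .....F
  ......
  ......
Step 6: 0 trees catch fire, 3 burn out
  ......
  ......
  ......
  ......
  ......
  ......

......
......
......
......
......
......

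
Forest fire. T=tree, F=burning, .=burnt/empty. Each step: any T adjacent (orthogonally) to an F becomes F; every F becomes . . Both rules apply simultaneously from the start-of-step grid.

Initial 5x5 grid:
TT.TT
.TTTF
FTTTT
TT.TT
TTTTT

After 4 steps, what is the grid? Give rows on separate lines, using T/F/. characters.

Step 1: 5 trees catch fire, 2 burn out
  TT.TF
  .TTF.
  .FTTF
  FT.TT
  TTTTT
Step 2: 8 trees catch fire, 5 burn out
  TT.F.
  .FF..
  ..FF.
  .F.TF
  FTTTT
Step 3: 4 trees catch fire, 8 burn out
  TF...
  .....
  .....
  ...F.
  .FTTF
Step 4: 3 trees catch fire, 4 burn out
  F....
  .....
  .....
  .....
  ..FF.

F....
.....
.....
.....
..FF.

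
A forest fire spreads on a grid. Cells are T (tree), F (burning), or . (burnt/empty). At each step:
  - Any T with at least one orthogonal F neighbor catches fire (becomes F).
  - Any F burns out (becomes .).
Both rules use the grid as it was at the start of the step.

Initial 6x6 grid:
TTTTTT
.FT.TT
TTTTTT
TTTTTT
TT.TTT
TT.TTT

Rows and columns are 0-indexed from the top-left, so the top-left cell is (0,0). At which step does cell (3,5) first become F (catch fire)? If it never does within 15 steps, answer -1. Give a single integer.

Step 1: cell (3,5)='T' (+3 fires, +1 burnt)
Step 2: cell (3,5)='T' (+5 fires, +3 burnt)
Step 3: cell (3,5)='T' (+5 fires, +5 burnt)
Step 4: cell (3,5)='T' (+5 fires, +5 burnt)
Step 5: cell (3,5)='T' (+6 fires, +5 burnt)
Step 6: cell (3,5)='F' (+4 fires, +6 burnt)
  -> target ignites at step 6
Step 7: cell (3,5)='.' (+2 fires, +4 burnt)
Step 8: cell (3,5)='.' (+1 fires, +2 burnt)
Step 9: cell (3,5)='.' (+0 fires, +1 burnt)
  fire out at step 9

6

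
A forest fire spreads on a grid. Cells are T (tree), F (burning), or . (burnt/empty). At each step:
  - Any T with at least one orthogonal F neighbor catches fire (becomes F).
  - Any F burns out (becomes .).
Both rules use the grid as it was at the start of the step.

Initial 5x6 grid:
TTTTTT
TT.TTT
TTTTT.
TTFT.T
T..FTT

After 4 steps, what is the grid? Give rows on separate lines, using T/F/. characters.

Step 1: 4 trees catch fire, 2 burn out
  TTTTTT
  TT.TTT
  TTFTT.
  TF.F.T
  T...FT
Step 2: 4 trees catch fire, 4 burn out
  TTTTTT
  TT.TTT
  TF.FT.
  F....T
  T....F
Step 3: 6 trees catch fire, 4 burn out
  TTTTTT
  TF.FTT
  F...F.
  .....F
  F.....
Step 4: 4 trees catch fire, 6 burn out
  TFTFTT
  F...FT
  ......
  ......
  ......

TFTFTT
F...FT
......
......
......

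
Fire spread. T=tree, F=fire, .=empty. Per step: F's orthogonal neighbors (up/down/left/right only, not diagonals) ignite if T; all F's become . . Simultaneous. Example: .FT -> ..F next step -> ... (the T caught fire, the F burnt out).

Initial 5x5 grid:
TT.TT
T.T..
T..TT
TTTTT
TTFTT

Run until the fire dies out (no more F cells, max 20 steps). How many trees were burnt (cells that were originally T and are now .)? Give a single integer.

Step 1: +3 fires, +1 burnt (F count now 3)
Step 2: +4 fires, +3 burnt (F count now 4)
Step 3: +3 fires, +4 burnt (F count now 3)
Step 4: +2 fires, +3 burnt (F count now 2)
Step 5: +1 fires, +2 burnt (F count now 1)
Step 6: +1 fires, +1 burnt (F count now 1)
Step 7: +1 fires, +1 burnt (F count now 1)
Step 8: +0 fires, +1 burnt (F count now 0)
Fire out after step 8
Initially T: 18, now '.': 22
Total burnt (originally-T cells now '.'): 15

Answer: 15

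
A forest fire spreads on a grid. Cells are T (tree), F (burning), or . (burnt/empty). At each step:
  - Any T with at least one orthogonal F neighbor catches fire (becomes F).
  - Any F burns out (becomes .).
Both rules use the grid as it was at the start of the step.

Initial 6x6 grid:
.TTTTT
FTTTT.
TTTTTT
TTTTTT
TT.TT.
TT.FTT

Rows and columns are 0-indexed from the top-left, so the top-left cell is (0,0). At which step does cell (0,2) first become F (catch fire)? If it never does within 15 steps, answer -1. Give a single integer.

Step 1: cell (0,2)='T' (+4 fires, +2 burnt)
Step 2: cell (0,2)='T' (+7 fires, +4 burnt)
Step 3: cell (0,2)='F' (+8 fires, +7 burnt)
  -> target ignites at step 3
Step 4: cell (0,2)='.' (+6 fires, +8 burnt)
Step 5: cell (0,2)='.' (+3 fires, +6 burnt)
Step 6: cell (0,2)='.' (+1 fires, +3 burnt)
Step 7: cell (0,2)='.' (+0 fires, +1 burnt)
  fire out at step 7

3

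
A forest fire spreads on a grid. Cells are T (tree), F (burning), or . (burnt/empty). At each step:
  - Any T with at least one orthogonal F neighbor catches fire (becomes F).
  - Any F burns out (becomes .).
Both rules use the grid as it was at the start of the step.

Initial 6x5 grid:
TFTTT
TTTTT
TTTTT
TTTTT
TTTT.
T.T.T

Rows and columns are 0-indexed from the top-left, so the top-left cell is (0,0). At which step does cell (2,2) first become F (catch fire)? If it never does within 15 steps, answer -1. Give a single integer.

Step 1: cell (2,2)='T' (+3 fires, +1 burnt)
Step 2: cell (2,2)='T' (+4 fires, +3 burnt)
Step 3: cell (2,2)='F' (+5 fires, +4 burnt)
  -> target ignites at step 3
Step 4: cell (2,2)='.' (+5 fires, +5 burnt)
Step 5: cell (2,2)='.' (+4 fires, +5 burnt)
Step 6: cell (2,2)='.' (+4 fires, +4 burnt)
Step 7: cell (2,2)='.' (+0 fires, +4 burnt)
  fire out at step 7

3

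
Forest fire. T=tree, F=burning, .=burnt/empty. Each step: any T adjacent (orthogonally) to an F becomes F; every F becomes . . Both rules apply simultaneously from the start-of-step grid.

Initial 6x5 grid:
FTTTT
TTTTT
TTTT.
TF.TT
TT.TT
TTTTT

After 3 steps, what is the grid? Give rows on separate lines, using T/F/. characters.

Step 1: 5 trees catch fire, 2 burn out
  .FTTT
  FTTTT
  TFTT.
  F..TT
  TF.TT
  TTTTT
Step 2: 6 trees catch fire, 5 burn out
  ..FTT
  .FTTT
  F.FT.
  ...TT
  F..TT
  TFTTT
Step 3: 5 trees catch fire, 6 burn out
  ...FT
  ..FTT
  ...F.
  ...TT
  ...TT
  F.FTT

...FT
..FTT
...F.
...TT
...TT
F.FTT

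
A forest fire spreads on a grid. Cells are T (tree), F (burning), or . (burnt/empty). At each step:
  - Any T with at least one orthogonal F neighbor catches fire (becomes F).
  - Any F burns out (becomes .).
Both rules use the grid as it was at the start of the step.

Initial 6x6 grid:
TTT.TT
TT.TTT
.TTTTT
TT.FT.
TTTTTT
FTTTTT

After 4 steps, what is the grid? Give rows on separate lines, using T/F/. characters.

Step 1: 5 trees catch fire, 2 burn out
  TTT.TT
  TT.TTT
  .TTFTT
  TT..F.
  FTTFTT
  .FTTTT
Step 2: 9 trees catch fire, 5 burn out
  TTT.TT
  TT.FTT
  .TF.FT
  FT....
  .FF.FT
  ..FFTT
Step 3: 6 trees catch fire, 9 burn out
  TTT.TT
  TT..FT
  .F...F
  .F....
  .....F
  ....FT
Step 4: 4 trees catch fire, 6 burn out
  TTT.FT
  TF...F
  ......
  ......
  ......
  .....F

TTT.FT
TF...F
......
......
......
.....F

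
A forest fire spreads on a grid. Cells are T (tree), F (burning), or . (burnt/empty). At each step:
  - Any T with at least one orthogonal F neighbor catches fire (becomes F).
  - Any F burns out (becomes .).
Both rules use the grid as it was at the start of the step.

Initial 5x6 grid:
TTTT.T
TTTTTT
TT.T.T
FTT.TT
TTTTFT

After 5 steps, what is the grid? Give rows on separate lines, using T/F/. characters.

Step 1: 6 trees catch fire, 2 burn out
  TTTT.T
  TTTTTT
  FT.T.T
  .FT.FT
  FTTF.F
Step 2: 6 trees catch fire, 6 burn out
  TTTT.T
  FTTTTT
  .F.T.T
  ..F..F
  .FF...
Step 3: 3 trees catch fire, 6 burn out
  FTTT.T
  .FTTTT
  ...T.F
  ......
  ......
Step 4: 3 trees catch fire, 3 burn out
  .FTT.T
  ..FTTF
  ...T..
  ......
  ......
Step 5: 4 trees catch fire, 3 burn out
  ..FT.F
  ...FF.
  ...T..
  ......
  ......

..FT.F
...FF.
...T..
......
......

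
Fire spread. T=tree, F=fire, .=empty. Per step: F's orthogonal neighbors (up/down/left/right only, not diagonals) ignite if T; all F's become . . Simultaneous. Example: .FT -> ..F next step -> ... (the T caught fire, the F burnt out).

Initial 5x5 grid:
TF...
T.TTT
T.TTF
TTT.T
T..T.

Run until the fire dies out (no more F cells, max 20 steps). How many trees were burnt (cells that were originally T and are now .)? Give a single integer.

Answer: 13

Derivation:
Step 1: +4 fires, +2 burnt (F count now 4)
Step 2: +3 fires, +4 burnt (F count now 3)
Step 3: +3 fires, +3 burnt (F count now 3)
Step 4: +2 fires, +3 burnt (F count now 2)
Step 5: +1 fires, +2 burnt (F count now 1)
Step 6: +0 fires, +1 burnt (F count now 0)
Fire out after step 6
Initially T: 14, now '.': 24
Total burnt (originally-T cells now '.'): 13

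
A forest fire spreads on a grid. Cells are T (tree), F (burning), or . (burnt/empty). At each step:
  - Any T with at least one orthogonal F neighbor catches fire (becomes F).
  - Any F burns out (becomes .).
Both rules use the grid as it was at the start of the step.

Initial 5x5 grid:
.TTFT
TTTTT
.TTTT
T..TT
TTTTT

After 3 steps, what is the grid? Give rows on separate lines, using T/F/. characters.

Step 1: 3 trees catch fire, 1 burn out
  .TF.F
  TTTFT
  .TTTT
  T..TT
  TTTTT
Step 2: 4 trees catch fire, 3 burn out
  .F...
  TTF.F
  .TTFT
  T..TT
  TTTTT
Step 3: 4 trees catch fire, 4 burn out
  .....
  TF...
  .TF.F
  T..FT
  TTTTT

.....
TF...
.TF.F
T..FT
TTTTT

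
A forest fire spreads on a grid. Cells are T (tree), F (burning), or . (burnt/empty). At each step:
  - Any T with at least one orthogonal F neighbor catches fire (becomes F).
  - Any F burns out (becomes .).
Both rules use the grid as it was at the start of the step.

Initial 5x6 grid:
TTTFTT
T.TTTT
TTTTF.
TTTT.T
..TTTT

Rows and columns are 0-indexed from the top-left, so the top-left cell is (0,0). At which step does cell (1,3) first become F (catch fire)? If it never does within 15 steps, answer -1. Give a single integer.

Step 1: cell (1,3)='F' (+5 fires, +2 burnt)
  -> target ignites at step 1
Step 2: cell (1,3)='.' (+6 fires, +5 burnt)
Step 3: cell (1,3)='.' (+4 fires, +6 burnt)
Step 4: cell (1,3)='.' (+5 fires, +4 burnt)
Step 5: cell (1,3)='.' (+2 fires, +5 burnt)
Step 6: cell (1,3)='.' (+1 fires, +2 burnt)
Step 7: cell (1,3)='.' (+0 fires, +1 burnt)
  fire out at step 7

1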